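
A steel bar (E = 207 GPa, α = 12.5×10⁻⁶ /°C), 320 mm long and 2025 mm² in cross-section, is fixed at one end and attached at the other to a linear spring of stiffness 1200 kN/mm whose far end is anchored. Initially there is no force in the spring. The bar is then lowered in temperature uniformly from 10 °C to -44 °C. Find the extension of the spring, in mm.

δ ≈ 0.113 mm

The unrestrained thermal change is αΔT L = 12.5×10⁻⁶ × 54 × 320 = 0.216 mm.
With a force P in the spring, the elastic change of the bar is PL/(AE) and that of the spring is P/k; compatibility requires their sum to equal δ_free.
So P = δ_free / [L/(AE) + 1/k] = 0.216 / [ 320/(2025×207×10³) + 1/(1200×10³) ].
P = 0.216 / 1.597×10⁻⁶ = 135300 N.
Spring extension = P/k = 135300/(1200×10³) = 0.1127 mm.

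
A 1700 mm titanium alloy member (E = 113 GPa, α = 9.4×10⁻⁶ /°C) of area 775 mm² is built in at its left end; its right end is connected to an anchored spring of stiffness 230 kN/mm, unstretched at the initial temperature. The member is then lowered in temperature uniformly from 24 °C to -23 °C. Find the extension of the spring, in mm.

δ ≈ 0.137 mm

The unrestrained thermal change is αΔT L = 9.4×10⁻⁶ × 47 × 1700 = 0.7511 mm.
With a force P in the spring, the elastic change of the member is PL/(AE) and that of the spring is P/k; compatibility requires their sum to equal δ_free.
P [ L/(AE) + 1/k ] = δ_free → P [ 1700/(775×113×10³) + 1/(230×10³) ] = 0.7511.
P = 0.7511 / 2.376×10⁻⁵ = 31610 N.
Spring extension = P/k = 31610/(230×10³) = 0.1374 mm.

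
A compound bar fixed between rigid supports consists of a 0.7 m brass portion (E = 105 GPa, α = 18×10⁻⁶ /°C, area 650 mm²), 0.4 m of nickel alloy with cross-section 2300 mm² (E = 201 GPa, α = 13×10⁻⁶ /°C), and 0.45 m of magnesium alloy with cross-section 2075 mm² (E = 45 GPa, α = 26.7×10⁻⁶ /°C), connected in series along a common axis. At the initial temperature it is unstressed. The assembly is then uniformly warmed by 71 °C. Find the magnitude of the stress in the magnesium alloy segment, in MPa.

σ ≈ 64 MPa (compressive)

With the walls removed the bar would change length by δ_free = Σ αᵢΔT Lᵢ = 18×10⁻⁶×71×700 + 13×10⁻⁶×71×400 + 26.7×10⁻⁶×71×450 = 2.117 mm.
The rigid supports impose zero overall length change; the single axial force P common to all segments must satisfy P Σ Lᵢ/(AᵢEᵢ) = δ_free.
Σ Lᵢ/(AᵢEᵢ) = 700/(650×105×10³) + 400/(2300×201×10³) + 450/(2075×45×10³) = 1.594×10⁻⁵ mm/N.
Hence P = δ_free / Σ(L/AE) = 2.117/1.594×10⁻⁵ = 132.8 kN (compressive).
σ_{magnesium alloy} = P / A = 132800 / 2075 = 64 MPa.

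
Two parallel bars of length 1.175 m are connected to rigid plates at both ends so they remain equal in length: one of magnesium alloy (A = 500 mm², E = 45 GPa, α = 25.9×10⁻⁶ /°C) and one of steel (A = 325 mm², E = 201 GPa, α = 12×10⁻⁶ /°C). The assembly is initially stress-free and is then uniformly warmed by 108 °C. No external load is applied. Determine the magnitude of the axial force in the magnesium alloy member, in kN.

P ≈ 25.1 kN (compressive in the magnesium alloy)

Equilibrium of a rigid end plate with no external load gives equal and opposite internal forces ±P in the two members. Since α_{magnesium alloy} > α_{steel}, heating drives the magnesium alloy into compression and the steel into tension.
Compatibility of the two members (thermal + elastic change equal): (α₁ − α₂)ΔT = P·[1/(A₁E₁) + 1/(A₂E₂)].
|α₁ − α₂|·ΔT = 13.9×10⁻⁶ × 108 = 0.001501.
1/(A₁E₁) + 1/(A₂E₂) = 1/(500×45×10³) + 1/(325×201×10³) = 5.975×10⁻⁸ N⁻¹.
P = 0.001501 / 5.975×10⁻⁸ = 25120 N = 25.12 kN.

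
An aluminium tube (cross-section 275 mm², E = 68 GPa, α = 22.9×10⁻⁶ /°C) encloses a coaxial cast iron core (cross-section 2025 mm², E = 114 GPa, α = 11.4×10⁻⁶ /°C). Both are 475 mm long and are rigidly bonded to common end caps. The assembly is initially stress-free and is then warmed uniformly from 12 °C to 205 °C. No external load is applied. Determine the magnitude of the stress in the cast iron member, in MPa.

σ ≈ 19 MPa (tensile)

Both members must finish at the same length. With the larger α, the aluminium tends to over-expand; the plates restrain it, putting the aluminium in compression and the cast iron in tension. With no external load the two internal forces are equal and opposite, magnitude P.
Equating the net (thermal + elastic) strains gives |α₁ − α₂|·ΔT = P·[1/(A₁E₁) + 1/(A₂E₂)].
|α₁ − α₂|·ΔT = 11.5×10⁻⁶ × 193 = 0.002219.
1/(A₁E₁) + 1/(A₂E₂) = 1/(275×68×10³) + 1/(2025×114×10³) = 5.781×10⁻⁸ N⁻¹.
So P = 0.002219 / 5.781×10⁻⁸ = 38.39 kN.
σ_{cast iron} = P/A₂ = 38390/2025 = 18.96 MPa, tensile.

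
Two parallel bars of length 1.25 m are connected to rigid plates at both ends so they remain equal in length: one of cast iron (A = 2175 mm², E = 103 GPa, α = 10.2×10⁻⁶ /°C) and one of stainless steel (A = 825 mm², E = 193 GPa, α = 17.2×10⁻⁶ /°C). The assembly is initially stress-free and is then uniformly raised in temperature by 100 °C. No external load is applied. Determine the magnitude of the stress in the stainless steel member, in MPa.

The stainless steel has the larger α, so on heating it would change length more than the cast iron if both were free. The rigid plates force a common final length, so the stainless steel is put into compression and the cast iron into tension, with equal and opposite forces P (no external load).
Setting the final lengths equal and cancelling L: (α₁ − α₂)ΔT = P/(A₁E₁) + P/(A₂E₂).
|α₁ − α₂|·ΔT = 7×10⁻⁶ × 100 = 0.0007.
1/(A₁E₁) + 1/(A₂E₂) = 1/(2175×103×10³) + 1/(825×193×10³) = 1.074×10⁻⁸ N⁻¹.
So P = 0.0007 / 1.074×10⁻⁸ = 65.15 kN.
σ_{stainless steel} = P/A₂ = 65150/825 = 78.97 MPa, compressive.

σ ≈ 79 MPa (compressive)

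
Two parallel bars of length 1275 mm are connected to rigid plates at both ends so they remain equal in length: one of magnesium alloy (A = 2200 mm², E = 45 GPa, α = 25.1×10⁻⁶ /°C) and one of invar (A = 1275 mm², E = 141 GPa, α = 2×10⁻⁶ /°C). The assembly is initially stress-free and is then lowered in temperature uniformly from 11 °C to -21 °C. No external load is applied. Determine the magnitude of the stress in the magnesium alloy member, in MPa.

The magnesium alloy has the larger α, so on cooling it would change length more than the invar if both were free. The rigid plates force a common final length, so the magnesium alloy is put into tension and the invar into compression, with equal and opposite forces P (no external load).
Setting the final lengths equal and cancelling L: (α₁ − α₂)ΔT = P/(A₁E₁) + P/(A₂E₂).
|α₁ − α₂|·ΔT = 23.1×10⁻⁶ × 32 = 0.0007392.
1/(A₁E₁) + 1/(A₂E₂) = 1/(2200×45×10³) + 1/(1275×141×10³) = 1.566×10⁻⁸ N⁻¹.
P = 0.0007392 / 1.566×10⁻⁸ = 47190 N = 47.19 kN.
σ_{magnesium alloy} = P/A₁ = 47190/2200 = 21.45 MPa, tensile.

σ ≈ 21.5 MPa (tensile)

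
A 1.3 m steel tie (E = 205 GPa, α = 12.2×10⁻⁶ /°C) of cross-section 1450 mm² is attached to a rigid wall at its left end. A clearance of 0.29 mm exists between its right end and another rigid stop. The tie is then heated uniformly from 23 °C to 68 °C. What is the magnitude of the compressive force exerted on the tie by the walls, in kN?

If the wall were absent the tie would grow by αΔT L = 12.2×10⁻⁶ × 45 × 1300 = 0.7137 mm.
This exceeds the 0.29 mm gap, so the wall pushes back. The portion of expansion that must be recovered elastically is δ_free − gap = 0.7137 − 0.29 = 0.4237 mm.
Compatibility: PL/(AE) = 0.4237 mm, so σ = P/A = E × (0.4237/1300) = 66.81 MPa.
P = σA = 66.81 × 1450 = 96.88 kN.

P ≈ 96.9 kN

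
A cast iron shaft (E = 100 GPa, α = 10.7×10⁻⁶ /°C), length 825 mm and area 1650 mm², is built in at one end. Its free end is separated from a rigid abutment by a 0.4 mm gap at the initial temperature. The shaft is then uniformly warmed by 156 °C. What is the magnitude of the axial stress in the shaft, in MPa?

If the wall were absent the shaft would grow by αΔT L = 10.7×10⁻⁶ × 156 × 825 = 1.377 mm.
After closing the 0.4 mm clearance, 1.377 − 0.4 = 0.9771 mm of expansion remains to be suppressed by the wall.
That suppressed elongation corresponds to σ = E·Δ/L = 100×10³ × 0.9771/825 = 118.4 MPa.

σ ≈ 118 MPa (compressive)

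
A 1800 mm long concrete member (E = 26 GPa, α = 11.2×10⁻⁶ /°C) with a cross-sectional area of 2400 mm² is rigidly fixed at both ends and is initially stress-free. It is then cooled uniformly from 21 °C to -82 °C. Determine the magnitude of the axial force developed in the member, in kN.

With zero net strain, σ = E·αΔT = 26 GPa × 11.2×10⁻⁶ × 103 = 29.99 MPa.
Axial force P = σA = 29.99 × 2400 = 71980 N = 71.98 kN, tensile.

P ≈ 72 kN (tensile)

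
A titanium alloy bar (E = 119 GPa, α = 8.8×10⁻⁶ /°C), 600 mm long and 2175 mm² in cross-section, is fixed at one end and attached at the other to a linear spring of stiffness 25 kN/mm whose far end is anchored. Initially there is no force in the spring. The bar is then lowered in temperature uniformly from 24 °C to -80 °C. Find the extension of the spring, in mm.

δ ≈ 0.519 mm

If the spring were absent the bar would shorten by αΔT L = 8.8×10⁻⁶ × 104 × 600 = 0.5491 mm.
Let P be the tensile force in the spring. The bar extends elastically by PL/(AE) and the spring stretches by P/k; together these equal δ_free.
P [ L/(AE) + 1/k ] = δ_free → P [ 600/(2175×119×10³) + 1/(25×10³) ] = 0.5491.
P = 0.5491 / 4.232×10⁻⁵ = 12980 N.
Spring extension = P/k = 12980/(25×10³) = 0.519 mm.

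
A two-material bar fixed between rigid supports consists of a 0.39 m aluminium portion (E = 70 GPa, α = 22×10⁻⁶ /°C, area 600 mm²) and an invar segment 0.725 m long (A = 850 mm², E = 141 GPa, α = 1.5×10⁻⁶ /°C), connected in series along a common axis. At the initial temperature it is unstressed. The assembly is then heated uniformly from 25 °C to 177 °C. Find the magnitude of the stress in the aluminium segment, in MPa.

If the supports were absent, the total length change would be Σ αᵢΔT Lᵢ = 22×10⁻⁶×152×390 + 1.5×10⁻⁶×152×725 = 1.469 mm.
Since the ends are fixed, an axial force P builds up, equal in every segment, with P · Σ Lᵢ/(AᵢEᵢ) = δ_free.
Σ Lᵢ/(AᵢEᵢ) = 390/(600×70×10³) + 725/(850×141×10³) = 1.533×10⁻⁵ mm/N.
P = 1.469 / 1.533×10⁻⁵ = 95820 N = 95.82 kN, compressive.
σ_{aluminium} = P / A = 95820 / 600 = 159.7 MPa.

σ ≈ 160 MPa (compressive)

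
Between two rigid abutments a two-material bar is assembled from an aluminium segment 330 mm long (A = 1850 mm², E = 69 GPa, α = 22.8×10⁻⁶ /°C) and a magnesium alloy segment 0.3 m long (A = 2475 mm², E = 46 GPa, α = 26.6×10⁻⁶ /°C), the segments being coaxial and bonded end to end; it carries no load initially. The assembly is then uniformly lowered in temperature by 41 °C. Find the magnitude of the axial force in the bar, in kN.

Free thermal contraction of the whole bar: Σ αᵢΔT Lᵢ = 22.8×10⁻⁶×41×330 + 26.6×10⁻⁶×41×300 = 0.6357 mm.
Since the ends are fixed, an axial force P builds up, equal in every segment, with P · Σ Lᵢ/(AᵢEᵢ) = δ_free.
The series flexibility is Σ Lᵢ/(AᵢEᵢ) = 330/(1850×69×10³) + 300/(2475×46×10³) = 5.22×10⁻⁶ mm/N.
Hence P = δ_free / Σ(L/AE) = 0.6357/5.22×10⁻⁶ = 121.8 kN (tensile).

P ≈ 122 kN (tensile)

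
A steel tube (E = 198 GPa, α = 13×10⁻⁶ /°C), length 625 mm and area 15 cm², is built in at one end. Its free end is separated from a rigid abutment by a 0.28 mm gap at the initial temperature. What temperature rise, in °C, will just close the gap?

Contact occurs when the free expansion equals the gap: αΔT L = 0.28 mm.
So ΔT = g/(αL) = 0.28/(13×10⁻⁶ × 625) = 34.46 °C.

ΔT ≈ 34.5 °C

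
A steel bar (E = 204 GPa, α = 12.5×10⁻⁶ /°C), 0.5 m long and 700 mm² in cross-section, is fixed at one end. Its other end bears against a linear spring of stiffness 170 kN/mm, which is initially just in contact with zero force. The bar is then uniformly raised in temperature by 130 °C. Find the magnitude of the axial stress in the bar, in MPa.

σ ≈ 124 MPa (compressive)

Free thermal expansion: δ_free = αΔT L = 12.5×10⁻⁶ × 130 × 500 = 0.8125 mm.
Let P be the compressive force at the spring. The bar shortens elastically by PL/(AE) and the spring compresses by P/k; together these equal δ_free.
So P = δ_free / [L/(AE) + 1/k] = 0.8125 / [ 500/(700×204×10³) + 1/(170×10³) ].
P = 0.8125 / 9.384×10⁻⁶ = 86590 N.
σ = P/A = 86590/700 = 123.7 MPa.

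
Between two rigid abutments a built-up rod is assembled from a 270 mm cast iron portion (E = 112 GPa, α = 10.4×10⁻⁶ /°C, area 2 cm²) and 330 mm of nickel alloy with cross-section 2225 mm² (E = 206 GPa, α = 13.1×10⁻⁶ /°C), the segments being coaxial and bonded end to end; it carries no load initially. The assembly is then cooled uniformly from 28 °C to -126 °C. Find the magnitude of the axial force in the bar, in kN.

P ≈ 86 kN (tensile)

With the walls removed the bar would change length by δ_free = Σ αᵢΔT Lᵢ = 10.4×10⁻⁶×154×270 + 13.1×10⁻⁶×154×330 = 1.098 mm.
The rigid supports impose zero overall length change; the single axial force P common to all segments must satisfy P Σ Lᵢ/(AᵢEᵢ) = δ_free.
The series flexibility is Σ Lᵢ/(AᵢEᵢ) = 270/(200×112×10³) + 330/(2225×206×10³) = 1.277×10⁻⁵ mm/N.
So P = 1.098 / 1.277×10⁻⁵ = 85.97 kN, tensile.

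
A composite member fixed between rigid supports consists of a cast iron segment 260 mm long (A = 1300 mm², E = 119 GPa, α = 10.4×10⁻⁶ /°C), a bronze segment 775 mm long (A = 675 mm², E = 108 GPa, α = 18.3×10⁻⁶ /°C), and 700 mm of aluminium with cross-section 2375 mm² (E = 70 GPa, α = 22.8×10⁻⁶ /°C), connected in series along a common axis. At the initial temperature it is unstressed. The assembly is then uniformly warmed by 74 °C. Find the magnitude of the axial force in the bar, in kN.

Free thermal expansion of the whole bar: Σ αᵢΔT Lᵢ = 10.4×10⁻⁶×74×260 + 18.3×10⁻⁶×74×775 + 22.8×10⁻⁶×74×700 = 2.431 mm.
The rigid supports impose zero overall length change; the single axial force P common to all segments must satisfy P Σ Lᵢ/(AᵢEᵢ) = δ_free.
Σ Lᵢ/(AᵢEᵢ) = 260/(1300×119×10³) + 775/(675×108×10³) + 700/(2375×70×10³) = 1.652×10⁻⁵ mm/N.
P = 2.431 / 1.652×10⁻⁵ = 147100 N = 147.1 kN, compressive.

P ≈ 147 kN (compressive)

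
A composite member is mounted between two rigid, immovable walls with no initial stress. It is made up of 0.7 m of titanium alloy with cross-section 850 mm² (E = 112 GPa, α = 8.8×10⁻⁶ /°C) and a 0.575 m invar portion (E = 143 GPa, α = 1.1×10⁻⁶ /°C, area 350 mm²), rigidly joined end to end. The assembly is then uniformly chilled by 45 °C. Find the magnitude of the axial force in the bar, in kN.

Free thermal contraction of the whole bar: Σ αᵢΔT Lᵢ = 8.8×10⁻⁶×45×700 + 1.1×10⁻⁶×45×575 = 0.3057 mm.
The walls prevent any net length change, so an axial force P (same in every segment) develops. Compatibility: P · Σ Lᵢ/(AᵢEᵢ) = δ_free.
The series flexibility is Σ Lᵢ/(AᵢEᵢ) = 700/(850×112×10³) + 575/(350×143×10³) = 1.884×10⁻⁵ mm/N.
P = 0.3057 / 1.884×10⁻⁵ = 16220 N = 16.22 kN, tensile.

P ≈ 16.2 kN (tensile)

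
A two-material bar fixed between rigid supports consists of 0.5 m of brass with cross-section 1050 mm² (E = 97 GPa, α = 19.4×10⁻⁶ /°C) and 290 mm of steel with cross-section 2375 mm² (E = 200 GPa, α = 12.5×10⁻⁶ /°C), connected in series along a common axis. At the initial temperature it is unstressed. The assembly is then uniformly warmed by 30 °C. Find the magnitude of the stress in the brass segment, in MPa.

Free thermal expansion of the whole bar: Σ αᵢΔT Lᵢ = 19.4×10⁻⁶×30×500 + 12.5×10⁻⁶×30×290 = 0.3997 mm.
The walls prevent any net length change, so an axial force P (same in every segment) develops. Compatibility: P · Σ Lᵢ/(AᵢEᵢ) = δ_free.
The series flexibility is Σ Lᵢ/(AᵢEᵢ) = 500/(1050×97×10³) + 290/(2375×200×10³) = 5.52×10⁻⁶ mm/N.
P = 0.3997 / 5.52×10⁻⁶ = 72420 N = 72.42 kN, compressive.
σ_{brass} = P / A = 72420 / 1050 = 68.97 MPa.

σ ≈ 69 MPa (compressive)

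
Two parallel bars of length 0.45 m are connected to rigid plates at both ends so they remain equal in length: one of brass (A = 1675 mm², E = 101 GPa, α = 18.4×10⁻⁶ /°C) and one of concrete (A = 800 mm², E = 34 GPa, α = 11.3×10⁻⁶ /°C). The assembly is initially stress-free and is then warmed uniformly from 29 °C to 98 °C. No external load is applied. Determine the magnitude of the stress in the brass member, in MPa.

Both members must finish at the same length. With the larger α, the brass tends to over-expand; the plates restrain it, putting the brass in compression and the concrete in tension. With no external load the two internal forces are equal and opposite, magnitude P.
Setting the final lengths equal and cancelling L: (α₁ − α₂)ΔT = P/(A₁E₁) + P/(A₂E₂).
|α₁ − α₂|·ΔT = 7.1×10⁻⁶ × 69 = 0.0004899.
1/(A₁E₁) + 1/(A₂E₂) = 1/(1675×101×10³) + 1/(800×34×10³) = 4.268×10⁻⁸ N⁻¹.
P = 0.0004899 / 4.268×10⁻⁸ = 11480 N = 11.48 kN.
σ_{brass} = P/A₁ = 11480/1675 = 6.853 MPa, compressive.

σ ≈ 6.85 MPa (compressive)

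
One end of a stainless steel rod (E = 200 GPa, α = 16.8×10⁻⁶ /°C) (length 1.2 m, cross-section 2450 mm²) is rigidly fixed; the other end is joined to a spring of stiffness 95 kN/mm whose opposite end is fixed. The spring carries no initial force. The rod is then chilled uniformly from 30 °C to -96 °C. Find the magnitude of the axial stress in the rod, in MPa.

The unrestrained thermal change is αΔT L = 16.8×10⁻⁶ × 126 × 1200 = 2.54 mm.
Let P be the tensile force in the spring. The rod extends elastically by PL/(AE) and the spring stretches by P/k; together these equal δ_free.
So P = δ_free / [L/(AE) + 1/k] = 2.54 / [ 1200/(2450×200×10³) + 1/(95×10³) ].
P = 2.54 / 1.298×10⁻⁵ = 195800 N.
σ = P/A = 195800/2450 = 79.91 MPa.

σ ≈ 79.9 MPa (tensile)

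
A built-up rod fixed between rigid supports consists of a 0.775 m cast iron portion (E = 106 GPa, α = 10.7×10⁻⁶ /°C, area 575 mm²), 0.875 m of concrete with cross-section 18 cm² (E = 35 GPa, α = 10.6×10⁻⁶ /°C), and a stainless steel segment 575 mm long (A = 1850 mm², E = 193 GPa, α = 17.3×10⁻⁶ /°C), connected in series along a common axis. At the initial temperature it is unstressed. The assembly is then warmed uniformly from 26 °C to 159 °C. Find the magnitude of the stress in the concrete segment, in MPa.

If the supports were absent, the total length change would be Σ αᵢΔT Lᵢ = 10.7×10⁻⁶×133×775 + 10.6×10⁻⁶×133×875 + 17.3×10⁻⁶×133×575 = 3.659 mm.
The walls prevent any net length change, so an axial force P (same in every segment) develops. Compatibility: P · Σ Lᵢ/(AᵢEᵢ) = δ_free.
Σ Lᵢ/(AᵢEᵢ) = 775/(575×106×10³) + 875/(1800×35×10³) + 575/(1850×193×10³) = 2.821×10⁻⁵ mm/N.
Hence P = δ_free / Σ(L/AE) = 3.659/2.821×10⁻⁵ = 129.7 kN (compressive).
σ_{concrete} = P / A = 129700 / 1800 = 72.06 MPa.

σ ≈ 72.1 MPa (compressive)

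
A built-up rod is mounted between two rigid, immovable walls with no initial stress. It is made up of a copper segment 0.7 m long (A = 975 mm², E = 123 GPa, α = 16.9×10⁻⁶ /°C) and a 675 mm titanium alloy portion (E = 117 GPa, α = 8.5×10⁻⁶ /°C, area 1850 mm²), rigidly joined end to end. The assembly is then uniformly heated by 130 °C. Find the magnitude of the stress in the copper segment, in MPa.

σ ≈ 262 MPa (compressive)

Free thermal expansion of the whole bar: Σ αᵢΔT Lᵢ = 16.9×10⁻⁶×130×700 + 8.5×10⁻⁶×130×675 = 2.284 mm.
The rigid supports impose zero overall length change; the single axial force P common to all segments must satisfy P Σ Lᵢ/(AᵢEᵢ) = δ_free.
The series flexibility is Σ Lᵢ/(AᵢEᵢ) = 700/(975×123×10³) + 675/(1850×117×10³) = 8.955×10⁻⁶ mm/N.
Hence P = δ_free / Σ(L/AE) = 2.284/8.955×10⁻⁶ = 255 kN (compressive).
σ_{copper} = P / A = 255000 / 975 = 261.6 MPa.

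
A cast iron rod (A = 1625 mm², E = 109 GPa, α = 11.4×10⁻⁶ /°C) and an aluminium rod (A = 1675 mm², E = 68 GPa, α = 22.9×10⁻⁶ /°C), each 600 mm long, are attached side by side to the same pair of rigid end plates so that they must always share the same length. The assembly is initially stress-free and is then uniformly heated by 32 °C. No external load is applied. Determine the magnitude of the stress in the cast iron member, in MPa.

σ ≈ 15.7 MPa (tensile)

Equilibrium of a rigid end plate with no external load gives equal and opposite internal forces ±P in the two members. Since α_{aluminium} > α_{cast iron}, heating drives the aluminium into compression and the cast iron into tension.
Setting the final lengths equal and cancelling L: (α₁ − α₂)ΔT = P/(A₁E₁) + P/(A₂E₂).
|α₁ − α₂|·ΔT = 11.5×10⁻⁶ × 32 = 0.000368.
1/(A₁E₁) + 1/(A₂E₂) = 1/(1625×109×10³) + 1/(1675×68×10³) = 1.443×10⁻⁸ N⁻¹.
So P = 0.000368 / 1.443×10⁻⁸ = 25.51 kN.
σ_{cast iron} = P/A₁ = 25510/1625 = 15.7 MPa, tensile.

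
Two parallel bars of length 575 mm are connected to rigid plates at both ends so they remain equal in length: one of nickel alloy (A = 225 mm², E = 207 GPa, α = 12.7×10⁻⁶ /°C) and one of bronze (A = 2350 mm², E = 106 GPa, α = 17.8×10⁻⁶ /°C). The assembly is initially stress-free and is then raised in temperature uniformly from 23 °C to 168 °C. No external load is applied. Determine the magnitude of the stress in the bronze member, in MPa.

σ ≈ 12.3 MPa (compressive)

Both members must finish at the same length. With the larger α, the bronze tends to over-expand; the plates restrain it, putting the bronze in compression and the nickel alloy in tension. With no external load the two internal forces are equal and opposite, magnitude P.
Equating the net (thermal + elastic) strains gives |α₁ − α₂|·ΔT = P·[1/(A₁E₁) + 1/(A₂E₂)].
|α₁ − α₂|·ΔT = 5.1×10⁻⁶ × 145 = 0.0007395.
1/(A₁E₁) + 1/(A₂E₂) = 1/(225×207×10³) + 1/(2350×106×10³) = 2.549×10⁻⁸ N⁻¹.
P = 0.0007395 / 2.549×10⁻⁸ = 29020 N = 29.02 kN.
σ_{bronze} = P/A₂ = 29020/2350 = 12.35 MPa, compressive.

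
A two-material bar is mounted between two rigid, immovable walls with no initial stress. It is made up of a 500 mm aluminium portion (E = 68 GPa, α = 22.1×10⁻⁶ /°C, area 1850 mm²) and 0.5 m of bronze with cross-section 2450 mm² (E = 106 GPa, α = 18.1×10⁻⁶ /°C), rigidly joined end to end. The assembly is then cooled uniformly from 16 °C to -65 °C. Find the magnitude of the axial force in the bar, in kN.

If the supports were absent, the total length change would be Σ αᵢΔT Lᵢ = 22.1×10⁻⁶×81×500 + 18.1×10⁻⁶×81×500 = 1.628 mm.
Since the ends are fixed, an axial force P builds up, equal in every segment, with P · Σ Lᵢ/(AᵢEᵢ) = δ_free.
The series flexibility is Σ Lᵢ/(AᵢEᵢ) = 500/(1850×68×10³) + 500/(2450×106×10³) = 5.9×10⁻⁶ mm/N.
So P = 1.628 / 5.9×10⁻⁶ = 276 kN, tensile.

P ≈ 276 kN (tensile)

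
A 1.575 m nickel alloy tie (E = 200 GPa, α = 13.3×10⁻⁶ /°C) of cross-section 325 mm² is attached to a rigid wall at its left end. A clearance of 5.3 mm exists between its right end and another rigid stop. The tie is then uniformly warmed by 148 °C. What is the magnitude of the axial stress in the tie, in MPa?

σ ≈ 0 MPa

If the wall were absent the tie would grow by αΔT L = 13.3×10⁻⁶ × 148 × 1575 = 3.1 mm.
Since δ_free = 3.1 mm is less than the 5.3 mm gap, the tie never touches the wall. No axial force develops.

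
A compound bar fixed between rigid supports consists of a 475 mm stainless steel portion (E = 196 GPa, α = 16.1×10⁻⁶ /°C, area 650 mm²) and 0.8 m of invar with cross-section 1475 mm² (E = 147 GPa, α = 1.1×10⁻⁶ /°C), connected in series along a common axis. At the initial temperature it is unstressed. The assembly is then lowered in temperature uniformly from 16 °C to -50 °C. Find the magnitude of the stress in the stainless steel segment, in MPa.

σ ≈ 117 MPa (tensile)

If the supports were absent, the total length change would be Σ αᵢΔT Lᵢ = 16.1×10⁻⁶×66×475 + 1.1×10⁻⁶×66×800 = 0.5628 mm.
The rigid supports impose zero overall length change; the single axial force P common to all segments must satisfy P Σ Lᵢ/(AᵢEᵢ) = δ_free.
Σ Lᵢ/(AᵢEᵢ) = 475/(650×196×10³) + 800/(1475×147×10³) = 7.418×10⁻⁶ mm/N.
P = 0.5628 / 7.418×10⁻⁶ = 75870 N = 75.87 kN, tensile.
σ_{stainless steel} = P / A = 75870 / 650 = 116.7 MPa.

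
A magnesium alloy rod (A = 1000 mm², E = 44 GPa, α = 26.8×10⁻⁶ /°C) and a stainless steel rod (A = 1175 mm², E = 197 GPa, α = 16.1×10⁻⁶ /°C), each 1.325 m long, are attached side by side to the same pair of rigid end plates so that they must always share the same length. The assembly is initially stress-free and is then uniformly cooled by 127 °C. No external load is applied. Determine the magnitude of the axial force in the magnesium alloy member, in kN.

P ≈ 50.2 kN (tensile in the magnesium alloy)

Both members must finish at the same length. With the larger α, the magnesium alloy tends to over-contract; the plates restrain it, putting the magnesium alloy in tension and the stainless steel in compression. With no external load the two internal forces are equal and opposite, magnitude P.
Equating the net (thermal + elastic) strains gives |α₁ − α₂|·ΔT = P·[1/(A₁E₁) + 1/(A₂E₂)].
|α₁ − α₂|·ΔT = 10.7×10⁻⁶ × 127 = 0.001359.
1/(A₁E₁) + 1/(A₂E₂) = 1/(1000×44×10³) + 1/(1175×197×10³) = 2.705×10⁻⁸ N⁻¹.
P = 0.001359 / 2.705×10⁻⁸ = 50240 N = 50.24 kN.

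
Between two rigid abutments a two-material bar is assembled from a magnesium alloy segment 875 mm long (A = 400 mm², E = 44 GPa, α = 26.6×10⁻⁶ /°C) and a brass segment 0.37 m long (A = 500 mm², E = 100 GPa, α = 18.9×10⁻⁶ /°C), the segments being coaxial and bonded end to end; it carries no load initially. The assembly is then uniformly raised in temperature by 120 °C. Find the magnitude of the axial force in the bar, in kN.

P ≈ 63.6 kN (compressive)

If the supports were absent, the total length change would be Σ αᵢΔT Lᵢ = 26.6×10⁻⁶×120×875 + 18.9×10⁻⁶×120×370 = 3.632 mm.
The rigid supports impose zero overall length change; the single axial force P common to all segments must satisfy P Σ Lᵢ/(AᵢEᵢ) = δ_free.
Σ Lᵢ/(AᵢEᵢ) = 875/(400×44×10³) + 370/(500×100×10³) = 5.712×10⁻⁵ mm/N.
Hence P = δ_free / Σ(L/AE) = 3.632/5.712×10⁻⁵ = 63.59 kN (compressive).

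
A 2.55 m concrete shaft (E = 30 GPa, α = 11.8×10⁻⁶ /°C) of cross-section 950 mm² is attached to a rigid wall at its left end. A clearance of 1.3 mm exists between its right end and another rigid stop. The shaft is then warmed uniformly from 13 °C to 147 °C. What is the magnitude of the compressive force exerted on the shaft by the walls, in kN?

Unrestrained expansion: δ_free = αΔT L = 11.8×10⁻⁶ × 134 × 2550 = 4.032 mm.
After closing the 1.3 mm clearance, 4.032 − 1.3 = 2.732 mm of expansion remains to be suppressed by the wall.
Compatibility: PL/(AE) = 2.732 mm, so σ = P/A = E × (2.732/2550) = 32.14 MPa.
Force on the wall = σA = 32.14 × 950 mm² = 30.53 kN.

P ≈ 30.5 kN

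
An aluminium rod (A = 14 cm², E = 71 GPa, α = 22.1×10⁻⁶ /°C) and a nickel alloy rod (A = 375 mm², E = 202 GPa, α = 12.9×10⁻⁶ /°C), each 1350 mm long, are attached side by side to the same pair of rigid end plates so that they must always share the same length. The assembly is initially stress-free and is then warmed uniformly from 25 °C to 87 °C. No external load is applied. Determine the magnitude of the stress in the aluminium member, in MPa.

Equilibrium of a rigid end plate with no external load gives equal and opposite internal forces ±P in the two members. Since α_{aluminium} > α_{nickel alloy}, heating drives the aluminium into compression and the nickel alloy into tension.
Equating the net (thermal + elastic) strains gives |α₁ − α₂|·ΔT = P·[1/(A₁E₁) + 1/(A₂E₂)].
|α₁ − α₂|·ΔT = 9.2×10⁻⁶ × 62 = 0.0005704.
1/(A₁E₁) + 1/(A₂E₂) = 1/(1400×71×10³) + 1/(375×202×10³) = 2.326×10⁻⁸ N⁻¹.
P = 0.0005704 / 2.326×10⁻⁸ = 24520 N = 24.52 kN.
σ_{aluminium} = P/A₁ = 24520/1400 = 17.52 MPa, compressive.

σ ≈ 17.5 MPa (compressive)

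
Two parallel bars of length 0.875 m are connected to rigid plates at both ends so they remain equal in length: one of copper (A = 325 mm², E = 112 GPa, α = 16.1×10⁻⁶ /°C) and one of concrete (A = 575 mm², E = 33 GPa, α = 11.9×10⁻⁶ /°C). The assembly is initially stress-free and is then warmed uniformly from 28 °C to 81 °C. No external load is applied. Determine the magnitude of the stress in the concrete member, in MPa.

Equilibrium of a rigid end plate with no external load gives equal and opposite internal forces ±P in the two members. Since α_{copper} > α_{concrete}, heating drives the copper into compression and the concrete into tension.
Equating the net (thermal + elastic) strains gives |α₁ − α₂|·ΔT = P·[1/(A₁E₁) + 1/(A₂E₂)].
|α₁ − α₂|·ΔT = 4.2×10⁻⁶ × 53 = 0.0002226.
1/(A₁E₁) + 1/(A₂E₂) = 1/(325×112×10³) + 1/(575×33×10³) = 8.017×10⁻⁸ N⁻¹.
So P = 0.0002226 / 8.017×10⁻⁸ = 2.776 kN.
σ_{concrete} = P/A₂ = 2776/575 = 4.829 MPa, tensile.

σ ≈ 4.83 MPa (tensile)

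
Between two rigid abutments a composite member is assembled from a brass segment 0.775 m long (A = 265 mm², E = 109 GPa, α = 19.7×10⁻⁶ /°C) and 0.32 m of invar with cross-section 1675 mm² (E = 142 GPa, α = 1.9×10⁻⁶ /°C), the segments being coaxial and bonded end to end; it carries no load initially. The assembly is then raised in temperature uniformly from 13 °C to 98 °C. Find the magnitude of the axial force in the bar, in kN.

If the supports were absent, the total length change would be Σ αᵢΔT Lᵢ = 19.7×10⁻⁶×85×775 + 1.9×10⁻⁶×85×320 = 1.349 mm.
Since the ends are fixed, an axial force P builds up, equal in every segment, with P · Σ Lᵢ/(AᵢEᵢ) = δ_free.
Σ Lᵢ/(AᵢEᵢ) = 775/(265×109×10³) + 320/(1675×142×10³) = 2.818×10⁻⁵ mm/N.
So P = 1.349 / 2.818×10⁻⁵ = 47.89 kN, compressive.

P ≈ 47.9 kN (compressive)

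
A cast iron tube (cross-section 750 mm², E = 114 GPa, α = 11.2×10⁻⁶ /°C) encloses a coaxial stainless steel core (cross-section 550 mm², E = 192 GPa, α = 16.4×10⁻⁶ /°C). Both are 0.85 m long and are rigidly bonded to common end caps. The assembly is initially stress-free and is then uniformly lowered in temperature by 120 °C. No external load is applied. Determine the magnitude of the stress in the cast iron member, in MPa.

σ ≈ 39.3 MPa (compressive)

The stainless steel has the larger α, so on cooling it would change length more than the cast iron if both were free. The rigid plates force a common final length, so the stainless steel is put into tension and the cast iron into compression, with equal and opposite forces P (no external load).
Setting the final lengths equal and cancelling L: (α₁ − α₂)ΔT = P/(A₁E₁) + P/(A₂E₂).
|α₁ − α₂|·ΔT = 5.2×10⁻⁶ × 120 = 0.000624.
1/(A₁E₁) + 1/(A₂E₂) = 1/(750×114×10³) + 1/(550×192×10³) = 2.117×10⁻⁸ N⁻¹.
P = 0.000624 / 2.117×10⁻⁸ = 29480 N = 29.48 kN.
σ_{cast iron} = P/A₁ = 29480/750 = 39.31 MPa, compressive.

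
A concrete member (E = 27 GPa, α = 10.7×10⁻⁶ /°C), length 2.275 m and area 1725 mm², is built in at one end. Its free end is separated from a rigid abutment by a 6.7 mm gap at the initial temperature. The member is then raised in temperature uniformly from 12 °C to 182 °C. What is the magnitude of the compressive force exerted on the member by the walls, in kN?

P ≈ 0 kN

Free thermal elongation = αΔT L = 10.7×10⁻⁶ × 170 × 2275 = 4.138 mm.
This is smaller than the 6.7 mm clearance, so the member expands freely without reaching the stop — the stress is zero.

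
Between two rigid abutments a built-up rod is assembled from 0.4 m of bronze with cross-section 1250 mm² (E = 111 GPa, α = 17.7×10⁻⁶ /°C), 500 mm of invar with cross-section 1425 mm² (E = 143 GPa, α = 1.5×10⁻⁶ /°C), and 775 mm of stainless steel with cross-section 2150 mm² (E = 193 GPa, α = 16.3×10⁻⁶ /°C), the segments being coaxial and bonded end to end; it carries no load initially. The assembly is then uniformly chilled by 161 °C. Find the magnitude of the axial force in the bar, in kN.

P ≈ 457 kN (tensile)

If the supports were absent, the total length change would be Σ αᵢΔT Lᵢ = 17.7×10⁻⁶×161×400 + 1.5×10⁻⁶×161×500 + 16.3×10⁻⁶×161×775 = 3.294 mm.
Since the ends are fixed, an axial force P builds up, equal in every segment, with P · Σ Lᵢ/(AᵢEᵢ) = δ_free.
Σ Lᵢ/(AᵢEᵢ) = 400/(1250×111×10³) + 500/(1425×143×10³) + 775/(2150×193×10³) = 7.204×10⁻⁶ mm/N.
Hence P = δ_free / Σ(L/AE) = 3.294/7.204×10⁻⁶ = 457.3 kN (tensile).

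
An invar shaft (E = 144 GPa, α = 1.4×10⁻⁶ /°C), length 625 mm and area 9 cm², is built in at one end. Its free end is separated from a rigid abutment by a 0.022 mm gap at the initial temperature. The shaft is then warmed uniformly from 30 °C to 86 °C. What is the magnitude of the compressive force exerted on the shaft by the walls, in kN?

P ≈ 5.6 kN

If the wall were absent the shaft would grow by αΔT L = 1.4×10⁻⁶ × 56 × 625 = 0.049 mm.
The gap closes (δ_free > 0.022 mm) and the wall then resists a further 0.049 − 0.022 = 0.027 mm of expansion.
So σ = E(δ_free − g)/L = 144×10³ × 0.027/625 = 6.221 MPa.
Force on the wall = σA = 6.221 × 900 mm² = 5.599 kN.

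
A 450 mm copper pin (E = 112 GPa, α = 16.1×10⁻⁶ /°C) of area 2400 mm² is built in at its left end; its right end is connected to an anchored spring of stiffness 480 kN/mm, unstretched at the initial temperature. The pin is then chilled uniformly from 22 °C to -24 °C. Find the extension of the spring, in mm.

The unrestrained thermal change is αΔT L = 16.1×10⁻⁶ × 46 × 450 = 0.3333 mm.
With a force P in the spring, the elastic change of the pin is PL/(AE) and that of the spring is P/k; compatibility requires their sum to equal δ_free.
P [ L/(AE) + 1/k ] = δ_free → P [ 450/(2400×112×10³) + 1/(480×10³) ] = 0.3333.
P = 0.3333 / 3.757×10⁻⁶ = 88700 N.
Spring extension = P/k = 88700/(480×10³) = 0.1848 mm.

δ ≈ 0.185 mm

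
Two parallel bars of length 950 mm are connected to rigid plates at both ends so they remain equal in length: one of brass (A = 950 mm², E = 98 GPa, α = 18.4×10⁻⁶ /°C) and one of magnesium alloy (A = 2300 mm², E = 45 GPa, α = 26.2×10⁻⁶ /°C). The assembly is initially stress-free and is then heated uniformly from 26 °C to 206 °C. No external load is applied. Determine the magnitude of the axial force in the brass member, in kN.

Both members must finish at the same length. With the larger α, the magnesium alloy tends to over-expand; the plates restrain it, putting the magnesium alloy in compression and the brass in tension. With no external load the two internal forces are equal and opposite, magnitude P.
Equating the net (thermal + elastic) strains gives |α₁ − α₂|·ΔT = P·[1/(A₁E₁) + 1/(A₂E₂)].
|α₁ − α₂|·ΔT = 7.8×10⁻⁶ × 180 = 0.001404.
1/(A₁E₁) + 1/(A₂E₂) = 1/(950×98×10³) + 1/(2300×45×10³) = 2.04×10⁻⁸ N⁻¹.
So P = 0.001404 / 2.04×10⁻⁸ = 68.81 kN.

P ≈ 68.8 kN (tensile in the brass)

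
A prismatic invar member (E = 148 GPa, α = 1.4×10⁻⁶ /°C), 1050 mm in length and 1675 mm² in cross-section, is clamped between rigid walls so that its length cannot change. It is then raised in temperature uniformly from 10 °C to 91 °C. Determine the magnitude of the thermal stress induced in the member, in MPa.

With length fixed, the mechanical strain must cancel the thermal strain αΔT = 1.4×10⁻⁶ × 81 = 113.4×10⁻⁶.
σ = EαΔT = 148×10³ × 1.4×10⁻⁶ × 81 = 16.78 MPa (compressive; the member is trying to expand).

σ ≈ 16.8 MPa (compressive)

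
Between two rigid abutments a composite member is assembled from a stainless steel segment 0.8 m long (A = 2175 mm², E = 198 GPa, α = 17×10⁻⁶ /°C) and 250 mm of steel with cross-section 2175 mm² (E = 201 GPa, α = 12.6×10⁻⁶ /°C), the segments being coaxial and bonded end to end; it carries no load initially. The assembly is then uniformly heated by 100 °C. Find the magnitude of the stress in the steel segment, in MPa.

σ ≈ 317 MPa (compressive)

Free thermal expansion of the whole bar: Σ αᵢΔT Lᵢ = 17×10⁻⁶×100×800 + 12.6×10⁻⁶×100×250 = 1.675 mm.
Since the ends are fixed, an axial force P builds up, equal in every segment, with P · Σ Lᵢ/(AᵢEᵢ) = δ_free.
The series flexibility is Σ Lᵢ/(AᵢEᵢ) = 800/(2175×198×10³) + 250/(2175×201×10³) = 2.43×10⁻⁶ mm/N.
P = 1.675 / 2.43×10⁻⁶ = 689400 N = 689.4 kN, compressive.
σ_{steel} = P / A = 689400 / 2175 = 317 MPa.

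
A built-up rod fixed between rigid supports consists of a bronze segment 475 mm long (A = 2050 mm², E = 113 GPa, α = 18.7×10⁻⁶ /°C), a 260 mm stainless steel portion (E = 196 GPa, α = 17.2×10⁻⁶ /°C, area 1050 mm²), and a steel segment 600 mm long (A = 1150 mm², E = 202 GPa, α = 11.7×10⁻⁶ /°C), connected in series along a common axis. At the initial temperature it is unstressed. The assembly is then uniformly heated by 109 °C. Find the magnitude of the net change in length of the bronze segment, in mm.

Free thermal expansion of the whole bar: Σ αᵢΔT Lᵢ = 18.7×10⁻⁶×109×475 + 17.2×10⁻⁶×109×260 + 11.7×10⁻⁶×109×600 = 2.221 mm.
Since the ends are fixed, an axial force P builds up, equal in every segment, with P · Σ Lᵢ/(AᵢEᵢ) = δ_free.
Σ Lᵢ/(AᵢEᵢ) = 475/(2050×113×10³) + 260/(1050×196×10³) + 600/(1150×202×10³) = 5.897×10⁻⁶ mm/N.
P = 2.221 / 5.897×10⁻⁶ = 376600 N = 376.6 kN, compressive.
For the bronze segment, free thermal change = 18.7×10⁻⁶×109×475 = 0.9682 mm and elastic change from P = 376600×475/(2050×113×10³) = 0.7723 mm; these oppose, so the net change is 0.196 mm (segment lengthens).

|ΔL| ≈ 0.196 mm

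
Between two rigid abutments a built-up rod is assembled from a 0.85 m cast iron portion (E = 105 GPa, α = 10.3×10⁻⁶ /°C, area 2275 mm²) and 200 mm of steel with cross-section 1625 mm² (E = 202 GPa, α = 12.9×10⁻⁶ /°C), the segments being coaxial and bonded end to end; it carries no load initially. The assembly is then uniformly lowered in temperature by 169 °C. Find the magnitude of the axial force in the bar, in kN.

P ≈ 460 kN (tensile)

With the walls removed the bar would change length by δ_free = Σ αᵢΔT Lᵢ = 10.3×10⁻⁶×169×850 + 12.9×10⁻⁶×169×200 = 1.916 mm.
The rigid supports impose zero overall length change; the single axial force P common to all segments must satisfy P Σ Lᵢ/(AᵢEᵢ) = δ_free.
Σ Lᵢ/(AᵢEᵢ) = 850/(2275×105×10³) + 200/(1625×202×10³) = 4.168×10⁻⁶ mm/N.
So P = 1.916 / 4.168×10⁻⁶ = 459.6 kN, tensile.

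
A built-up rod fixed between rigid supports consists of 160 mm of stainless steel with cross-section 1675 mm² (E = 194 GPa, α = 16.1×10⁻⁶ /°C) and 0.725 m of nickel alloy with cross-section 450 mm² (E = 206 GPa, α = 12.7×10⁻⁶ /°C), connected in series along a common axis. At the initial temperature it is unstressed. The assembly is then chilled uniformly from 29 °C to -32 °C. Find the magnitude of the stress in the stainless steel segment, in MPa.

With the walls removed the bar would change length by δ_free = Σ αᵢΔT Lᵢ = 16.1×10⁻⁶×61×160 + 12.7×10⁻⁶×61×725 = 0.7188 mm.
The walls prevent any net length change, so an axial force P (same in every segment) develops. Compatibility: P · Σ Lᵢ/(AᵢEᵢ) = δ_free.
The series flexibility is Σ Lᵢ/(AᵢEᵢ) = 160/(1675×194×10³) + 725/(450×206×10³) = 8.313×10⁻⁶ mm/N.
Hence P = δ_free / Σ(L/AE) = 0.7188/8.313×10⁻⁶ = 86.46 kN (tensile).
σ_{stainless steel} = P / A = 86460 / 1675 = 51.62 MPa.

σ ≈ 51.6 MPa (tensile)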